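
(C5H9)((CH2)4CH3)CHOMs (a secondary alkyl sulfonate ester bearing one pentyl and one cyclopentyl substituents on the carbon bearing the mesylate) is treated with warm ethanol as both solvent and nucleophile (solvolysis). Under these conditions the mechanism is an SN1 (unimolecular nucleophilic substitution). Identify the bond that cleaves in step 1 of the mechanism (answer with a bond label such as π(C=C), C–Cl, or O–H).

Step 1: Rate-determining heterolysis of the C–O bond gives MsO⁻ and a secondary carbocation.
The bond broken in this step is the C–O bond.

C–O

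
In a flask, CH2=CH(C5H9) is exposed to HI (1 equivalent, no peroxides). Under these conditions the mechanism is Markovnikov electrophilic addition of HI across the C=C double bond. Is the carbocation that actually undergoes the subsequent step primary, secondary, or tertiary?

Step 1: Protonation of the alkene by HI: the π bond acts as the nucleophile and picks up H⁺, giving the more stable (Markovnikov) secondary carbocation. The H–I bond breaks heterolytically, releasing I⁻.
Step 2: Carbocation rearrangement: a 1,2-hydride shift from the adjacent cyclopentyl carbon converts the initially-formed secondary cation into the more stable tertiary cation.
The cation rearranges from secondary to tertiary via a 1,2-hydride shift from the adjacent cyclopentyl carbon; the tertiary cation is what reacts next.

tertiary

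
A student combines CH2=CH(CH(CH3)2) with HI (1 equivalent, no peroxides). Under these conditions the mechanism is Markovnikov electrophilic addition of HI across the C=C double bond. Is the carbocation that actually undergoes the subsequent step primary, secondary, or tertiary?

tertiary

Step 1: The π electrons of the C=C bond attack a proton of HI; Markovnikov addition places the new C–H on the less-substituted alkene carbon, so the positive charge ends up on the more-substituted carbon — a secondary carbocation. The H–I bond breaks heterolytically, releasing I⁻.
Step 2: A 1,2-hydride shift from the adjacent isopropyl carbon moves the positive charge from the secondary centre to an adjacent carbon, generating a more stable tertiary carbocation.
The cation rearranges from secondary to tertiary via a 1,2-hydride shift from the adjacent isopropyl carbon; the tertiary cation is what reacts next.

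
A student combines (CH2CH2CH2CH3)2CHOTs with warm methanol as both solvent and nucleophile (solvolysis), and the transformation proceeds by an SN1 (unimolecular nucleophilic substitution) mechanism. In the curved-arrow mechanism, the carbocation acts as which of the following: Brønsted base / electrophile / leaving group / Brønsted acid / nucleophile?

Step 2: CH3OH donates an oxygen lone pair into the empty p orbital of the cation, giving a protonated ether (an oxonium ion).
The carbocation accepts an electron pair into an empty or π* orbital — it is the electrophile.

electrophile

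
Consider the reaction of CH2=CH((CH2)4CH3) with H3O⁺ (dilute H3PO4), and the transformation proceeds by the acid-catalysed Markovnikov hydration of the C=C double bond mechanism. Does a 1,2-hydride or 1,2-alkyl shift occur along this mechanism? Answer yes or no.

The first-formed carbocation is secondary.
No single 1,2-shift to an adjacent carbon would produce a more-substituted cation than the one already present, so no rearrangement occurs.

no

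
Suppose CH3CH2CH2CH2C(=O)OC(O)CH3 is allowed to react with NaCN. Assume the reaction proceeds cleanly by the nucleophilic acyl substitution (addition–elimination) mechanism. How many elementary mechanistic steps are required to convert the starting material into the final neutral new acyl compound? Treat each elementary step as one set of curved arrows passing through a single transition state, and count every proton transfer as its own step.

Step 1: CN⁻ adds to the carbonyl carbon; the C=O π electrons shift onto oxygen and a tetrahedral alkoxide intermediate forms.
Step 2: An oxygen lone pair re-forms the C=O π bond as the C–O σ-bond breaks; CH3CO2⁻ is expelled.
Total: 2 elementary steps.

2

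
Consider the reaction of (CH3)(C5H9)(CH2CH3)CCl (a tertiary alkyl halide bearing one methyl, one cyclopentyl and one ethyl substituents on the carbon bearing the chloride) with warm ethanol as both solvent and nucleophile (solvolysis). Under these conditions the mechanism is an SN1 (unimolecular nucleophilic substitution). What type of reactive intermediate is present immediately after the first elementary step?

tertiary carbocation

Step 1: The C–Cl bond breaks with both electrons going to the chloride; Cl⁻ leaves and a tertiary carbocation remains.
After step 1 the species present is a tertiary carbocation.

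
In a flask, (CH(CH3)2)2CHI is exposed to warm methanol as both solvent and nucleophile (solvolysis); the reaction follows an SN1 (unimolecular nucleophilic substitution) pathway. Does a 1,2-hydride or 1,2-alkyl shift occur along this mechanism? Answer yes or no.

The first-formed carbocation is secondary.
The adjacent isopropyl carbon already bears 2 other carbon substituents and has a hydrogen to migrate; after a 1,2-hydride shift from that carbon the positive charge sits on a tertiary centre.
Tertiary is more stable than secondary, so the shift occurs.

yes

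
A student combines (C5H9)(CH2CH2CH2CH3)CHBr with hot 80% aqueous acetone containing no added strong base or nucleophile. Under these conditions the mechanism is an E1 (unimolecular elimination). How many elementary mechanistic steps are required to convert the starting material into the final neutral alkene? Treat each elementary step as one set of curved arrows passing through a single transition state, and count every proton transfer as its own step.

3

Step 1: Ionisation: the C–Br σ-bond cleaves heterolytically; both bonding electrons depart with Br⁻, leaving a secondary carbocation at the α-carbon.
Step 2: A 1,2-hydride shift from the adjacent cyclopentyl carbon moves the positive charge from the secondary centre to an adjacent carbon, generating a more stable tertiary carbocation.
Step 3: A weak base (a water molecule from the solvent) removes a proton from a carbon adjacent to the cationic centre; the electrons of that C–H bond become the new π(C=C) bond, giving the alkene.
Total: 3 elementary steps.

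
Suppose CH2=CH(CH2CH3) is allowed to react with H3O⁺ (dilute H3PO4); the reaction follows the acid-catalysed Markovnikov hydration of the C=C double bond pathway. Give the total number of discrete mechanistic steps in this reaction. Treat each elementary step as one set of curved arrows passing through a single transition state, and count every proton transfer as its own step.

Step 1: Electrophilic addition begins with the π(C=C) electrons forming a bond to the proton of H3O⁺. Following Markovnikov's rule, the resulting cation is secondary. H2O is released.
(No 1,2-shift: no single shift to an adjacent carbon would give a more stable cation.)
Step 2: Nucleophilic capture of the cation by H2O produces the protonated alcohol (an oxonium ion).
Step 3: Deprotonation of the oxonium ion by a water molecule delivers the neutral alcohol and regenerates the acid catalyst.
Total: 3 elementary steps.

3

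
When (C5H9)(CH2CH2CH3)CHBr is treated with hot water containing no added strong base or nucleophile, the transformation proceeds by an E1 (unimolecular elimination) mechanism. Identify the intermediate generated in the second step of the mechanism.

tertiary carbocation

Step 1: Ionisation: the C–Br σ-bond cleaves heterolytically; both bonding electrons depart with Br⁻, leaving a secondary carbocation at the α-carbon.
Step 2: Carbocation rearrangement: a 1,2-hydride shift from the adjacent cyclopentyl carbon converts the initially-formed secondary cation into the more stable tertiary cation.
After step 2 the species present is a tertiary carbocation.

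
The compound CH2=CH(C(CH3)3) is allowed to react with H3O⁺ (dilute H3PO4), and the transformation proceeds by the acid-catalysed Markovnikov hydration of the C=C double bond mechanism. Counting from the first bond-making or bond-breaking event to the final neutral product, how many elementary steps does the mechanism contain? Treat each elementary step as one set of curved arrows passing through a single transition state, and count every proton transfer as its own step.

4

Step 1: Protonation of the alkene by H3O⁺: the π bond acts as the nucleophile and picks up H⁺, giving the more stable (Markovnikov) secondary carbocation. H2O is released.
Step 2: A 1,2-methyl shift from the adjacent tert-butyl carbon moves the positive charge from the secondary centre to an adjacent carbon, generating a more stable tertiary carbocation.
Step 3: Nucleophilic capture of the cation by H2O produces the protonated alcohol (an oxonium ion).
Step 4: Deprotonation of the oxonium ion by a water molecule delivers the neutral alcohol and regenerates the acid catalyst.
Total: 4 elementary steps.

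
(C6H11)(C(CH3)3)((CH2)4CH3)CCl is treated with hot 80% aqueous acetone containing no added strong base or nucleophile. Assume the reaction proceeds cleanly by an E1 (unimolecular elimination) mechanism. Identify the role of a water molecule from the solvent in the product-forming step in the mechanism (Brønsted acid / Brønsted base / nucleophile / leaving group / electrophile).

Step 2: A weak base (a water molecule from the solvent) removes a proton from a carbon adjacent to the cationic centre; the electrons of that C–H bond become the new π(C=C) bond, giving the alkene.
A water molecule from the solvent in the product-forming step accepts a proton in a proton-transfer step — a Brønsted base.

Brønsted base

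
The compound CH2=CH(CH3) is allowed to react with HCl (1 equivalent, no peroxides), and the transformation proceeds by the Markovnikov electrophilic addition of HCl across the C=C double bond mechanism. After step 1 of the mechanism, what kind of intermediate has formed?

Step 1: Electrophilic addition begins with the π(C=C) electrons forming a bond to the proton of HCl. Following Markovnikov's rule, the resulting cation is secondary. The H–Cl bond breaks heterolytically, releasing Cl⁻.
After step 1 the species present is a secondary carbocation.

secondary carbocation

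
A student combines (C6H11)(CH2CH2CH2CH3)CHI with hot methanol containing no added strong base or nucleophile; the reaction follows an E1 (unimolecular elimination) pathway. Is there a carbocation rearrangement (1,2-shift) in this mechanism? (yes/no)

The first-formed carbocation is secondary.
The adjacent cyclohexyl carbon already bears 2 other carbon substituents and has a hydrogen to migrate; after a 1,2-hydride shift from that carbon the positive charge sits on a tertiary centre.
Tertiary is more stable than secondary, so the shift occurs.

yes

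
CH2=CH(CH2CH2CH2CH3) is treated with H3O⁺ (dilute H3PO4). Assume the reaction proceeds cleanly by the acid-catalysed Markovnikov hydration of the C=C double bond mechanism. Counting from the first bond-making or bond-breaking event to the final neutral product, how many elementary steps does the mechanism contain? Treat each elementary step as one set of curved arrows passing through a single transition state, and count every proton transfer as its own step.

3

Step 1: Protonation of the alkene by H3O⁺: the π bond acts as the nucleophile and picks up H⁺, giving the more stable (Markovnikov) secondary carbocation. H2O is released.
(No 1,2-shift: no single shift to an adjacent carbon would give a more stable cation.)
Step 2: Nucleophilic capture of the cation by H2O produces the protonated alcohol (an oxonium ion).
Step 3: Proton transfer from the O–H of the oxonium ion to H2O completes the catalytic cycle and yields the alcohol.
Total: 3 elementary steps.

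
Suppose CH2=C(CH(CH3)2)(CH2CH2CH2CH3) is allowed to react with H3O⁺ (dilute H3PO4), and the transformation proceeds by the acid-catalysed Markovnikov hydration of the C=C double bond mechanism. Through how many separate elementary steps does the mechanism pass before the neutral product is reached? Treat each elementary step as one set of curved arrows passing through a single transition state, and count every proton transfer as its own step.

3

Step 1: Electrophilic addition begins with the π(C=C) electrons forming a bond to the proton of H3O⁺. Following Markovnikov's rule, the resulting cation is tertiary. H2O is released.
(No 1,2-shift: no single shift to an adjacent carbon would give a more stable cation.)
Step 2: A lone pair on the oxygen of H2O attacks the carbocation, forming a C–O bond and an oxonium ion (a protonated alcohol).
Step 3: Deprotonation of the oxonium ion by a water molecule delivers the neutral alcohol and regenerates the acid catalyst.
Total: 3 elementary steps.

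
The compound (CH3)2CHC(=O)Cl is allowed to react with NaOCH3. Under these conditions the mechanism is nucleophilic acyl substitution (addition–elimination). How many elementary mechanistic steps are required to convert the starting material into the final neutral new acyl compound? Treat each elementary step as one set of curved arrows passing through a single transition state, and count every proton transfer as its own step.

Step 1: A lone pair on the O of CH3O⁻ attacks the electrophilic acyl carbon; the π(C=O) electrons move onto oxygen, giving a tetrahedral intermediate.
Step 2: Elimination step: re-formation of the carbonyl π bond drives out Cl⁻, giving the new acyl compound.
Total: 2 elementary steps.

2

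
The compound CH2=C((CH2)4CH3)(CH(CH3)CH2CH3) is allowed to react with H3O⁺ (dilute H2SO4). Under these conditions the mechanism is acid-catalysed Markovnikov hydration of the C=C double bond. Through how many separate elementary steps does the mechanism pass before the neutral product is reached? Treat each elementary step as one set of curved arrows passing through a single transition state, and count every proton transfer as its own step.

3

Step 1: The π electrons of the C=C bond attack a proton of H3O⁺; Markovnikov addition places the new C–H on the less-substituted alkene carbon, so the positive charge ends up on the more-substituted carbon — a tertiary carbocation. H2O is released.
(No 1,2-shift: no single shift to an adjacent carbon would give a more stable cation.)
Step 2: Nucleophilic capture of the cation by H2O produces the protonated alcohol (an oxonium ion).
Step 3: H2O removes a proton from the oxonium oxygen, regenerating H3O⁺ and giving the neutral alcohol.
Total: 3 elementary steps.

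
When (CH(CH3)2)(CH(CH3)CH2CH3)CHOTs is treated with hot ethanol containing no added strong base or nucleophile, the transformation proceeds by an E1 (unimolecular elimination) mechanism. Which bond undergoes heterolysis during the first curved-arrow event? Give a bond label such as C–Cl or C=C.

Step 1: Unassisted departure of TsO⁻ (taking the C–O bonding pair) generates a secondary carbocation.
The bond broken in this step is the C–O bond.

C–O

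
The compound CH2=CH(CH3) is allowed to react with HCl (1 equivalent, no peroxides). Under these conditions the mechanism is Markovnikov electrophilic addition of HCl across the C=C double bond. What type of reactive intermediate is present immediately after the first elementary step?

secondary carbocation

Step 1: Electrophilic addition begins with the π(C=C) electrons forming a bond to the proton of HCl. Following Markovnikov's rule, the resulting cation is secondary. The H–Cl bond breaks heterolytically, releasing Cl⁻.
After step 1 the species present is a secondary carbocation.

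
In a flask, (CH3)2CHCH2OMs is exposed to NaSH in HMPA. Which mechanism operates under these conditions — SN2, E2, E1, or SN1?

Conditions: a primary substrate with a strong nucleophile in the polar aprotic solvent HMPA.
These conditions are the textbook signature of the SN2 pathway.
An unhindered substrate with a strong nucleophile in a polar aprotic solvent favours one-step backside displacement.

SN2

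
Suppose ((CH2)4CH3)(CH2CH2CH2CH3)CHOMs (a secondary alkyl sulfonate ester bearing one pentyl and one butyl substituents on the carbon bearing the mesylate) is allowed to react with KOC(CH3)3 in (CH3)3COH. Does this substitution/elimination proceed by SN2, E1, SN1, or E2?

E2

Conditions: a strong/bulky base with a secondary substrate bearing a β-hydrogen.
These conditions are the textbook signature of the E2 pathway.
A strong (often hindered) base removes a β-H in concert with loss of the leaving group — bimolecular elimination.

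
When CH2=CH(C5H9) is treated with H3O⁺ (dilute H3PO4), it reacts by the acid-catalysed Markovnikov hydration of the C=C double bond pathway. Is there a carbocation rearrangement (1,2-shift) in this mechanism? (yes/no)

yes

The first-formed carbocation is secondary.
The adjacent cyclopentyl carbon already bears 2 other carbon substituents and has a hydrogen to migrate; after a 1,2-hydride shift from that carbon the positive charge sits on a tertiary centre.
Tertiary is more stable than secondary, so the shift occurs.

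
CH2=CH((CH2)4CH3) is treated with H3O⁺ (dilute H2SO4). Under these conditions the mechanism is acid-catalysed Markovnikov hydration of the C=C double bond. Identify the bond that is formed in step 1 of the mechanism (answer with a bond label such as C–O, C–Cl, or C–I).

Step 1: Electrophilic addition begins with the π(C=C) electrons forming a bond to the proton of H3O⁺. Following Markovnikov's rule, the resulting cation is secondary. H2O is released.
The bond formed in this step is the C–H bond.

C–H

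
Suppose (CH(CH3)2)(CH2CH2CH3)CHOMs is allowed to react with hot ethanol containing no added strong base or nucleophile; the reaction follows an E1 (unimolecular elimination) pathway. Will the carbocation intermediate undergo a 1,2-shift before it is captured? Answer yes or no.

yes

The first-formed carbocation is secondary.
The adjacent isopropyl carbon already bears 2 other carbon substituents and has a hydrogen to migrate; after a 1,2-hydride shift from that carbon the positive charge sits on a tertiary centre.
Tertiary is more stable than secondary, so the shift occurs.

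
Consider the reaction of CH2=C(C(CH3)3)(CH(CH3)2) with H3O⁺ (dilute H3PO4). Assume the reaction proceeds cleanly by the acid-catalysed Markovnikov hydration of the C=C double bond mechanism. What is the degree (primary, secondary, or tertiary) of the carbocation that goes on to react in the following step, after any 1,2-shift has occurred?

Step 1: The π electrons of the C=C bond attack a proton of H3O⁺; Markovnikov addition places the new C–H on the less-substituted alkene carbon, so the positive charge ends up on the more-substituted carbon — a tertiary carbocation. H2O is released.
No single 1,2-shift to an adjacent carbon would give a more-substituted cation, so no rearrangement occurs.

tertiary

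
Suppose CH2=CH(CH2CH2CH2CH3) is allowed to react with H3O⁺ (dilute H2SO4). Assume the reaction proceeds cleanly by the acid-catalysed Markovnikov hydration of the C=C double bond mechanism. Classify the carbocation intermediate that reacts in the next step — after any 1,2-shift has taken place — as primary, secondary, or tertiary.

secondary

Step 1: The π electrons of the C=C bond attack a proton of H3O⁺; Markovnikov addition places the new C–H on the less-substituted alkene carbon, so the positive charge ends up on the more-substituted carbon — a secondary carbocation. H2O is released.
No single 1,2-shift to an adjacent carbon would give a more-substituted cation, so no rearrangement occurs.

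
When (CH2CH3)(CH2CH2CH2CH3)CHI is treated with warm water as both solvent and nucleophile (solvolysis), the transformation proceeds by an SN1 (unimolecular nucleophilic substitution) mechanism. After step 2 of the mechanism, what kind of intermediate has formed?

oxonium ion

Step 1: Rate-determining heterolysis of the C–I bond gives I⁻ and a secondary carbocation.
Step 2: H2O donates an oxygen lone pair into the empty p orbital of the cation, giving a protonated alcohol (an oxonium ion).
After step 2 the species present is an oxonium ion.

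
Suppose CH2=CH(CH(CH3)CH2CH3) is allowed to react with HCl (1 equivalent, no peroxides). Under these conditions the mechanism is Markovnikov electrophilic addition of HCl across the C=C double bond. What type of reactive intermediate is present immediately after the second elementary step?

tertiary carbocation

Step 1: Electrophilic addition begins with the π(C=C) electrons forming a bond to the proton of HCl. Following Markovnikov's rule, the resulting cation is secondary. The H–Cl bond breaks heterolytically, releasing Cl⁻.
Step 2: A 1,2-hydride shift from the adjacent sec-butyl carbon moves the positive charge from the secondary centre to an adjacent carbon, generating a more stable tertiary carbocation.
After step 2 the species present is a tertiary carbocation.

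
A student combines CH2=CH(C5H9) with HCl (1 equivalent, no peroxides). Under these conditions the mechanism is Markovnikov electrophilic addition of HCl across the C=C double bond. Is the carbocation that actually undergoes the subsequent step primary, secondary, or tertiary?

Step 1: Protonation of the alkene by HCl: the π bond acts as the nucleophile and picks up H⁺, giving the more stable (Markovnikov) secondary carbocation. The H–Cl bond breaks heterolytically, releasing Cl⁻.
Step 2: A 1,2-hydride shift from the adjacent cyclopentyl carbon moves the positive charge from the secondary centre to an adjacent carbon, generating a more stable tertiary carbocation.
The cation rearranges from secondary to tertiary via a 1,2-hydride shift from the adjacent cyclopentyl carbon; the tertiary cation is what reacts next.

tertiary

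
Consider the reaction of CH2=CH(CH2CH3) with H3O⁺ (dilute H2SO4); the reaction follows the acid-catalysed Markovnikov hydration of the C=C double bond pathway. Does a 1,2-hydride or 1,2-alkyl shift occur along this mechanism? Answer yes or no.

no

The first-formed carbocation is secondary.
No single 1,2-shift to an adjacent carbon would produce a more-substituted cation than the one already present, so no rearrangement occurs.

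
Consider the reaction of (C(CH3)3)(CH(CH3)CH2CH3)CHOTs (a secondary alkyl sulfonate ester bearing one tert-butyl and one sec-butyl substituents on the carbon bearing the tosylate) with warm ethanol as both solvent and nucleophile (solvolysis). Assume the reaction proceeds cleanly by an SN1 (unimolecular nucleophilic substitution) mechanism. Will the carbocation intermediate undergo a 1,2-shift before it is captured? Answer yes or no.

yes

The first-formed carbocation is secondary.
The adjacent sec-butyl carbon already bears 2 other carbon substituents and has a hydrogen to migrate; after a 1,2-hydride shift from that carbon the positive charge sits on a tertiary centre.
Tertiary is more stable than secondary, so the shift occurs.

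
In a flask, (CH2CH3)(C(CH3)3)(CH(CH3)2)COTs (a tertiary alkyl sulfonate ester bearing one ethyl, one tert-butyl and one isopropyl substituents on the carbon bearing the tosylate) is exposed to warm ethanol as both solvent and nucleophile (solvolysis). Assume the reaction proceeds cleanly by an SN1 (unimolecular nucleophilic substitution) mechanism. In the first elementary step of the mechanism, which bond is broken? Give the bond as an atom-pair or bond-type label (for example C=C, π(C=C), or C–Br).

C–O

Step 1: Rate-determining heterolysis of the C–O bond gives TsO⁻ and a tertiary carbocation.
The bond broken in this step is the C–O bond.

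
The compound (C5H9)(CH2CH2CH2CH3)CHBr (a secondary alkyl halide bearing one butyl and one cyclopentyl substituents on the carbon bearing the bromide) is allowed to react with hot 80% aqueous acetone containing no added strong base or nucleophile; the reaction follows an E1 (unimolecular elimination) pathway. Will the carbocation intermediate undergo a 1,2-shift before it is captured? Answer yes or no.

yes

The first-formed carbocation is secondary.
The adjacent cyclopentyl carbon already bears 2 other carbon substituents and has a hydrogen to migrate; after a 1,2-hydride shift from that carbon the positive charge sits on a tertiary centre.
Tertiary is more stable than secondary, so the shift occurs.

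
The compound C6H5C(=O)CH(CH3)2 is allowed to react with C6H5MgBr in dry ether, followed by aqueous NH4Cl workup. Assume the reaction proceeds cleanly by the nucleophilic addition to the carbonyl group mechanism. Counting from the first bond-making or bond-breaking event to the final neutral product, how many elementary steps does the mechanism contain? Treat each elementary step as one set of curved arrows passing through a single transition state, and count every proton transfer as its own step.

2

Step 1: A lone pair / filled orbital on the carbanion-like carbon of C6H5MgBr attacks the electrophilic carbonyl carbon; the π(C=O) electrons shift onto oxygen, producing a tetrahedral alkoxide intermediate.
Step 2: Protonation of the alkoxide by aqueous NH4Cl workup furnishes an alcohol.
Total: 2 elementary steps.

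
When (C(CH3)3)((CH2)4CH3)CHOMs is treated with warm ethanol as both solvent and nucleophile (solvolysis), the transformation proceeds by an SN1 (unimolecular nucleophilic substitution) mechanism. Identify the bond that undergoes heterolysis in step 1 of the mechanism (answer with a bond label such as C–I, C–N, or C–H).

Step 1: Ionisation: the C–O σ-bond cleaves heterolytically; both bonding electrons depart with MsO⁻, leaving a secondary carbocation at the α-carbon.
The bond broken in this step is the C–O bond.

C–O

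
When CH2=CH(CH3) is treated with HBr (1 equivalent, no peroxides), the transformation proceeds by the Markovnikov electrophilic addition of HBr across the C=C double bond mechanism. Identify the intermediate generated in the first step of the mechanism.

Step 1: Protonation of the alkene by HBr: the π bond acts as the nucleophile and picks up H⁺, giving the more stable (Markovnikov) secondary carbocation. The H–Br bond breaks heterolytically, releasing Br⁻.
After step 1 the species present is a secondary carbocation.

secondary carbocation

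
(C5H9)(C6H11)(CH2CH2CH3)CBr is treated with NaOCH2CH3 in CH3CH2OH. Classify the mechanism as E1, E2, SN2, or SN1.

E2

Conditions: a strong base with a tertiary substrate bearing a β-hydrogen.
These conditions are the textbook signature of the E2 pathway.
A strong (often hindered) base removes a β-H in concert with loss of the leaving group — bimolecular elimination.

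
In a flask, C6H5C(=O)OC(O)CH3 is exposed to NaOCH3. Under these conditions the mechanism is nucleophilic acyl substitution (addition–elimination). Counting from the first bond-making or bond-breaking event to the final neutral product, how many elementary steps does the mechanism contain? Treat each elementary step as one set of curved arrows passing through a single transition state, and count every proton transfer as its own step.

2

Step 1: A lone pair on the O of CH3O⁻ attacks the electrophilic acyl carbon; the π(C=O) electrons move onto oxygen, giving a tetrahedral intermediate.
Step 2: Collapse of the tetrahedral intermediate: the alkoxide oxygen pushes its lone pair back to re-form C=O while CH3CO2⁻ leaves.
Total: 2 elementary steps.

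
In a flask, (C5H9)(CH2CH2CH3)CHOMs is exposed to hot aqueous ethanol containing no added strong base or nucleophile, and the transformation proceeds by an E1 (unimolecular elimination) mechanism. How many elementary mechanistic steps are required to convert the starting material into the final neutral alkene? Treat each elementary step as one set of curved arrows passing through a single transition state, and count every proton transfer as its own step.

3

Step 1: Rate-determining heterolysis of the C–O bond gives MsO⁻ and a secondary carbocation.
Step 2: A 1,2-hydride shift from the adjacent cyclopentyl carbon moves the positive charge from the secondary centre to an adjacent carbon, generating a more stable tertiary carbocation.
Step 3: Loss of a β-proton to a water (or ethanol) molecule of the solvent: the C–H bonding pair collapses toward the cationic carbon to form the C=C π bond, yielding the alkene.
Total: 3 elementary steps.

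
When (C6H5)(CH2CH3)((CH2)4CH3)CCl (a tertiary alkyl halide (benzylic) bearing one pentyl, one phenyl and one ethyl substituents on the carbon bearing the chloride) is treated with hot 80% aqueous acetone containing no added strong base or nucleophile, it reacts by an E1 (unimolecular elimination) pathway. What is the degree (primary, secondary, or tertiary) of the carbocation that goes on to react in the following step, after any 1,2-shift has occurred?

tertiary

Step 1: Rate-determining heterolysis of the C–Cl bond gives Cl⁻ and a tertiary carbocation.
No single 1,2-shift to an adjacent carbon would give a more-substituted cation, so no rearrangement occurs.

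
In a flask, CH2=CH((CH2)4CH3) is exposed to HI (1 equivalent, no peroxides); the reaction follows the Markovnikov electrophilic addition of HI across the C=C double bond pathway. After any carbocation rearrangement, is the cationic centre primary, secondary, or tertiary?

Step 1: The π electrons of the C=C bond attack a proton of HI; Markovnikov addition places the new C–H on the less-substituted alkene carbon, so the positive charge ends up on the more-substituted carbon — a secondary carbocation. The H–I bond breaks heterolytically, releasing I⁻.
No single 1,2-shift to an adjacent carbon would give a more-substituted cation, so no rearrangement occurs.

secondary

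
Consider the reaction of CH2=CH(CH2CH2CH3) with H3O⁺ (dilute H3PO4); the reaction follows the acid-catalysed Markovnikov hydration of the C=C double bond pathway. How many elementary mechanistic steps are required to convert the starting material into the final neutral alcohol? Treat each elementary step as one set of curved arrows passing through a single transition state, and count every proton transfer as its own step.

3

Step 1: The π electrons of the C=C bond attack a proton of H3O⁺; Markovnikov addition places the new C–H on the less-substituted alkene carbon, so the positive charge ends up on the more-substituted carbon — a secondary carbocation. H2O is released.
(No 1,2-shift: no single shift to an adjacent carbon would give a more stable cation.)
Step 2: A lone pair on the oxygen of H2O attacks the carbocation, forming a C–O bond and an oxonium ion (a protonated alcohol).
Step 3: Deprotonation of the oxonium ion by a water molecule delivers the neutral alcohol and regenerates the acid catalyst.
Total: 3 elementary steps.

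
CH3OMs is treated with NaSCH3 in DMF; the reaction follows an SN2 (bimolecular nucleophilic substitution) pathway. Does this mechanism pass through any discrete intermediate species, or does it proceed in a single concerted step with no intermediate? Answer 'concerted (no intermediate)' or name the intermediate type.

CH3S⁻ attacks the back face of the α-carbon while MsO⁻ departs with the C–O bonding pair — a single concerted displacement through a pentacoordinate transition state.
All bond changes occur in one transition state; no discrete intermediate is formed.

concerted (no intermediate)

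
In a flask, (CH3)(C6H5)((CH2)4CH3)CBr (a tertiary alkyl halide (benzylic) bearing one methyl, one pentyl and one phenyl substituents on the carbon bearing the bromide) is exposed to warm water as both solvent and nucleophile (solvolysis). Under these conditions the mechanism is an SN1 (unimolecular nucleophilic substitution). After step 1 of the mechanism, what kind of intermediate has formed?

Step 1: Ionisation: the C–Br σ-bond cleaves heterolytically; both bonding electrons depart with Br⁻, leaving a tertiary carbocation at the α-carbon.
After step 1 the species present is a tertiary carbocation.

tertiary carbocation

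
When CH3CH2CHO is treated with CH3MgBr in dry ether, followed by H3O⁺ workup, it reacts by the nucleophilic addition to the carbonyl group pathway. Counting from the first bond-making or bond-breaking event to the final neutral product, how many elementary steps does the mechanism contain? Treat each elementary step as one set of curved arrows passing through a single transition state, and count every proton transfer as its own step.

2

Step 1: Nucleophilic addition: the carbanion-like carbon of CH3MgBr adds to the carbonyl carbon, pushing the π(C=O) electron pair onto oxygen and giving a tetrahedral alkoxide.
Step 2: Protonation of the alkoxide by H3O⁺ workup furnishes an alcohol.
Total: 2 elementary steps.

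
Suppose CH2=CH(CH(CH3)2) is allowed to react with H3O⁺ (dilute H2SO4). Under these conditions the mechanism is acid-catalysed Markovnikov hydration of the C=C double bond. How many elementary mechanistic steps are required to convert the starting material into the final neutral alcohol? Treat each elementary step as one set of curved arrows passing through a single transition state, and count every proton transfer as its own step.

4

Step 1: The π electrons of the C=C bond attack a proton of H3O⁺; Markovnikov addition places the new C–H on the less-substituted alkene carbon, so the positive charge ends up on the more-substituted carbon — a secondary carbocation. H2O is released.
Step 2: Carbocation rearrangement: a 1,2-hydride shift from the adjacent isopropyl carbon converts the initially-formed secondary cation into the more stable tertiary cation.
Step 3: Water acts as the nucleophile: an oxygen lone pair bonds to the cationic carbon, giving an oxonium-ion intermediate.
Step 4: Proton transfer from the O–H of the oxonium ion to H2O completes the catalytic cycle and yields the alcohol.
Total: 4 elementary steps.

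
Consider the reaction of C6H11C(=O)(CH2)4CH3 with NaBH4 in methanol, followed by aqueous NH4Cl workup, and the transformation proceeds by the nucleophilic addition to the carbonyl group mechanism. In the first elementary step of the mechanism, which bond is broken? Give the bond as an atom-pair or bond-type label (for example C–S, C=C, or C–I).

π(C=O)

Step 1: H⁻ (delivered from BH4⁻) attacks the sp² carbonyl carbon; the C=O π bond breaks and the electrons end up as a lone pair on the alkoxide oxygen of the tetrahedral intermediate.
The bond broken in this step is the π(C=O) bond.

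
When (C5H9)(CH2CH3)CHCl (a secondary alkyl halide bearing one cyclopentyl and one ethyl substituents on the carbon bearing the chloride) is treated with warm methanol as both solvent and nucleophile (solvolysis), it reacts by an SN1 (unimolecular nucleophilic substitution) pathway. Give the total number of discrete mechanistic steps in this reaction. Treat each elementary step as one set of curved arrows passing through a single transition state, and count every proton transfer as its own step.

Step 1: Unassisted departure of Cl⁻ (taking the C–Cl bonding pair) generates a secondary carbocation.
Step 2: Carbocation rearrangement: a 1,2-hydride shift from the adjacent cyclopentyl carbon converts the initially-formed secondary cation into the more stable tertiary cation.
Step 3: A lone pair on the oxygen of CH3OH attacks the carbocation, forming a new C–O σ-bond and an oxonium ion.
Step 4: Deprotonation of the oxonium oxygen by solvent methanol yields the neutral ether.
Total: 4 elementary steps.

4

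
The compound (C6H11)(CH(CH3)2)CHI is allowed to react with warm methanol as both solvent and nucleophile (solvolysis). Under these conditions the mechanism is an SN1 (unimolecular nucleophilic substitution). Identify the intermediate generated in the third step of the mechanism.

oxonium ion

Step 1: The C–I bond breaks with both electrons going to the iodide; I⁻ leaves and a secondary carbocation remains.
Step 2: A 1,2-hydride shift from the adjacent cyclohexyl carbon moves the positive charge from the secondary centre to an adjacent carbon, generating a more stable tertiary carbocation.
Step 3: CH3OH donates an oxygen lone pair into the empty p orbital of the cation, giving a protonated ether (an oxonium ion).
After step 3 the species present is an oxonium ion.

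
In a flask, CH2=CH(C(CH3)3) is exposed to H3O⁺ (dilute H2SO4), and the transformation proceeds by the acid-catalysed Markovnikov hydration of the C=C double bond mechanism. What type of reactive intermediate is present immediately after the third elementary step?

Step 1: Protonation of the alkene by H3O⁺: the π bond acts as the nucleophile and picks up H⁺, giving the more stable (Markovnikov) secondary carbocation. H2O is released.
Step 2: Carbocation rearrangement: a 1,2-methyl shift from the adjacent tert-butyl carbon converts the initially-formed secondary cation into the more stable tertiary cation.
Step 3: A lone pair on the oxygen of H2O attacks the carbocation, forming a C–O bond and an oxonium ion (a protonated alcohol).
After step 3 the species present is an oxonium ion.

oxonium ion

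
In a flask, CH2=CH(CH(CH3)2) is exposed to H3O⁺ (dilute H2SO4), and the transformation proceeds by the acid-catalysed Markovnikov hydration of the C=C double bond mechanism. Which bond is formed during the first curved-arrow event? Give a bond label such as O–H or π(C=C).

Step 1: Electrophilic addition begins with the π(C=C) electrons forming a bond to the proton of H3O⁺. Following Markovnikov's rule, the resulting cation is secondary. H2O is released.
The bond formed in this step is the C–H bond.

C–H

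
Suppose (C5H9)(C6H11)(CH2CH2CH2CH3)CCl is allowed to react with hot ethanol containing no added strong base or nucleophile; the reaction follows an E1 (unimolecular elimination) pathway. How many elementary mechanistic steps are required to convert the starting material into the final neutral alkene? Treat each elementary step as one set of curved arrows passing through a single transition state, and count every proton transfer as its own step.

Step 1: Ionisation: the C–Cl σ-bond cleaves heterolytically; both bonding electrons depart with Cl⁻, leaving a tertiary carbocation at the α-carbon.
(No 1,2-shift: no single shift to an adjacent carbon would give a more stable cation.)
Step 2: An ethanol molecule (solvent) deprotonates a β-carbon; as the C–H bond breaks, those electrons form the new alkene π bond.
Total: 2 elementary steps.

2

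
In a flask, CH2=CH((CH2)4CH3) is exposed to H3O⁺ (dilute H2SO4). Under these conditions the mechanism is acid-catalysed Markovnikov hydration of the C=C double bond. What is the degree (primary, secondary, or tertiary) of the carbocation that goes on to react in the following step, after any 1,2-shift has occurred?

Step 1: Electrophilic addition begins with the π(C=C) electrons forming a bond to the proton of H3O⁺. Following Markovnikov's rule, the resulting cation is secondary. H2O is released.
No single 1,2-shift to an adjacent carbon would give a more-substituted cation, so no rearrangement occurs.

secondary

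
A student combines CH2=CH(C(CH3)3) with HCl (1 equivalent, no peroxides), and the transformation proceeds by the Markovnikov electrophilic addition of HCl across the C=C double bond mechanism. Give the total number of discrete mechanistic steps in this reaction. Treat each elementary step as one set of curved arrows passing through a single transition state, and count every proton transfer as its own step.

Step 1: The π electrons of the C=C bond attack a proton of HCl; Markovnikov addition places the new C–H on the less-substituted alkene carbon, so the positive charge ends up on the more-substituted carbon — a secondary carbocation. The H–Cl bond breaks heterolytically, releasing Cl⁻.
Step 2: A 1,2-methyl shift from the adjacent tert-butyl carbon moves the positive charge from the secondary centre to an adjacent carbon, generating a more stable tertiary carbocation.
Step 3: The Cl⁻ anion donates a lone pair to the carbocation, forming the new C–Cl σ-bond and giving the neutral alkyl halide.
Total: 3 elementary steps.

3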